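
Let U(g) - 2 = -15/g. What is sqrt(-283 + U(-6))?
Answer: I*sqrt(1114)/2 ≈ 16.688*I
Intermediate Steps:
U(g) = 2 - 15/g
sqrt(-283 + U(-6)) = sqrt(-283 + (2 - 15/(-6))) = sqrt(-283 + (2 - 15*(-1/6))) = sqrt(-283 + (2 + 5/2)) = sqrt(-283 + 9/2) = sqrt(-557/2) = I*sqrt(1114)/2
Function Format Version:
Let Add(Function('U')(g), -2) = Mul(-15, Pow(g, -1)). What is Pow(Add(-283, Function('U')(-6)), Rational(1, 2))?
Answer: Mul(Rational(1, 2), I, Pow(1114, Rational(1, 2))) ≈ Mul(16.688, I)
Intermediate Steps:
Function('U')(g) = Add(2, Mul(-15, Pow(g, -1)))
Pow(Add(-283, Function('U')(-6)), Rational(1, 2)) = Pow(Add(-283, Add(2, Mul(-15, Pow(-6, -1)))), Rational(1, 2)) = Pow(Add(-283, Add(2, Mul(-15, Rational(-1, 6)))), Rational(1, 2)) = Pow(Add(-283, Add(2, Rational(5, 2))), Rational(1, 2)) = Pow(Add(-283, Rational(9, 2)), Rational(1, 2)) = Pow(Rational(-557, 2), Rational(1, 2)) = Mul(Rational(1, 2), I, Pow(1114, Rational(1, 2)))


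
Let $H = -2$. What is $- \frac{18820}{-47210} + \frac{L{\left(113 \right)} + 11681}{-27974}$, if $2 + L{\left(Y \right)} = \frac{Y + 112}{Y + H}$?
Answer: $- \frac{46232621}{2443207199} \approx -0.018923$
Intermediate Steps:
$L{\left(Y \right)} = -2 + \frac{112 + Y}{-2 + Y}$ ($L{\left(Y \right)} = -2 + \frac{Y + 112}{Y - 2} = -2 + \frac{112 + Y}{-2 + Y}$)
$- \frac{18820}{-47210} + \frac{L{\left(113 \right)} + 11681}{-27974} = - \frac{18820}{-47210} + \frac{\frac{116 - 113}{-2 + 113} + 11681}{-27974} = \left(-18820\right) \left(- \frac{1}{47210}\right) + \left(\frac{116 - 113}{111} + 11681\right) \left(- \frac{1}{27974}\right) = \frac{1882}{4721} + \left(\frac{1}{111} \cdot 3 + 11681\right) \left(- \frac{1}{27974}\right) = \frac{1882}{4721} + \left(\frac{1}{37} + 11681\right) \left(- \frac{1}{27974}\right) = \frac{1882}{4721} + \frac{432198}{37} \left(- \frac{1}{27974}\right) = \frac{1882}{4721} - \frac{216099}{517519} = - \frac{46232621}{2443207199}$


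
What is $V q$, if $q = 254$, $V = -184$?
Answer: $-46736$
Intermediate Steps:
$V q = \left(-184\right) 254 = -46736$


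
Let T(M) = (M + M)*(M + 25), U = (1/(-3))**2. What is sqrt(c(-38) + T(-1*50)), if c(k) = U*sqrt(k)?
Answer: sqrt(22500 + I*sqrt(38))/3 ≈ 50.0 + 0.0068493*I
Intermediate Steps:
U = 1/9 (U = (-1/3)**2 = 1/9 ≈ 0.11111)
T(M) = 2*M*(25 + M) (T(M) = (2*M)*(25 + M) = 2*M*(25 + M))
c(k) = sqrt(k)/9
sqrt(c(-38) + T(-1*50)) = sqrt(sqrt(-38)/9 + 2*(-1*50)*(25 - 1*50)) = sqrt((I*sqrt(38))/9 + 2*(-50)*(25 - 50)) = sqrt(I*sqrt(38)/9 + 2*(-50)*(-25)) = sqrt(I*sqrt(38)/9 + 2500) = sqrt(2500 + I*sqrt(38)/9)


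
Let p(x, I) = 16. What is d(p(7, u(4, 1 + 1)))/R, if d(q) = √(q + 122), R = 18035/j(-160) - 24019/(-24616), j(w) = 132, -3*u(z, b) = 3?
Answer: 812328*√138/111780017 ≈ 0.085370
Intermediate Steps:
u(z, b) = -1 (u(z, b) = -⅓*3 = -1)
R = 111780017/812328 (R = 18035/132 - 24019/(-24616) = 18035*(1/132) - 24019*(-1/24616) = 18035/132 + 24019/24616 = 111780017/812328 ≈ 137.60)
d(q) = √(122 + q)
d(p(7, u(4, 1 + 1)))/R = √(122 + 16)/(111780017/812328) = √138*(812328/111780017) = 812328*√138/111780017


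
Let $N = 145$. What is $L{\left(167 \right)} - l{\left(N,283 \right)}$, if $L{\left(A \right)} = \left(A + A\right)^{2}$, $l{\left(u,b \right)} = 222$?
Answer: $111334$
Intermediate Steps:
$L{\left(A \right)} = 4 A^{2}$ ($L{\left(A \right)} = \left(2 A\right)^{2} = 4 A^{2}$)
$L{\left(167 \right)} - l{\left(N,283 \right)} = 4 \cdot 167^{2} - 222 = 4 \cdot 27889 - 222 = 111556 - 222 = 111334$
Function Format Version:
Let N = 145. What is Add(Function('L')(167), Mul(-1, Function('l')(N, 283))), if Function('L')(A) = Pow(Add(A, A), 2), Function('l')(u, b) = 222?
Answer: 111334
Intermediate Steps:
Function('L')(A) = Mul(4, Pow(A, 2)) (Function('L')(A) = Pow(Mul(2, A), 2) = Mul(4, Pow(A, 2)))
Add(Function('L')(167), Mul(-1, Function('l')(N, 283))) = Add(Mul(4, Pow(167, 2)), Mul(-1, 222)) = Add(Mul(4, 27889), -222) = Add(111556, -222) = 111334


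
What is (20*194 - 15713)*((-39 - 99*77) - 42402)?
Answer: 592407312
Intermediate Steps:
(20*194 - 15713)*((-39 - 99*77) - 42402) = (3880 - 15713)*((-39 - 7623) - 42402) = -11833*(-7662 - 42402) = -11833*(-50064) = 592407312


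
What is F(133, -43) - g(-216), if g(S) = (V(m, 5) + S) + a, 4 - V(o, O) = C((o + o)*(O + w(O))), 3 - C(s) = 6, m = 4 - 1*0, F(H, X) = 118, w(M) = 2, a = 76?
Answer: 251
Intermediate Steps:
m = 4 (m = 4 + 0 = 4)
C(s) = -3 (C(s) = 3 - 1*6 = 3 - 6 = -3)
V(o, O) = 7 (V(o, O) = 4 - 1*(-3) = 4 + 3 = 7)
g(S) = 83 + S (g(S) = (7 + S) + 76 = 83 + S)
F(133, -43) - g(-216) = 118 - (83 - 216) = 118 - 1*(-133) = 118 + 133 = 251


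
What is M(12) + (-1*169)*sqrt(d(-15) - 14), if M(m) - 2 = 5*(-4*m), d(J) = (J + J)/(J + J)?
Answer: -238 - 169*I*sqrt(13) ≈ -238.0 - 609.34*I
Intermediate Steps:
d(J) = 1 (d(J) = (2*J)/((2*J)) = (2*J)*(1/(2*J)) = 1)
M(m) = 2 - 20*m (M(m) = 2 + 5*(-4*m) = 2 - 20*m)
M(12) + (-1*169)*sqrt(d(-15) - 14) = (2 - 20*12) + (-1*169)*sqrt(1 - 14) = (2 - 240) - 169*I*sqrt(13) = -238 - 169*I*sqrt(13)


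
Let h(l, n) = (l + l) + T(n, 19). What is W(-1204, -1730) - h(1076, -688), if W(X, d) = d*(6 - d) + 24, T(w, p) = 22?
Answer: -3005430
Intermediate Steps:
h(l, n) = 22 + 2*l (h(l, n) = (l + l) + 22 = 2*l + 22 = 22 + 2*l)
W(X, d) = 24 + d*(6 - d)
W(-1204, -1730) - h(1076, -688) = (24 - 1*(-1730)² + 6*(-1730)) - (22 + 2*1076) = (24 - 1*2992900 - 10380) - (22 + 2152) = (24 - 2992900 - 10380) - 1*2174 = -3003256 - 2174 = -3005430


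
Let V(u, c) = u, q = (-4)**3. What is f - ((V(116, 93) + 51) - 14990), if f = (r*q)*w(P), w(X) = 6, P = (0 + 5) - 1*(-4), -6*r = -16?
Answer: 13799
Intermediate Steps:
r = 8/3 (r = -1/6*(-16) = 8/3 ≈ 2.6667)
P = 9 (P = 5 + 4 = 9)
q = -64
f = -1024 (f = ((8/3)*(-64))*6 = -512/3*6 = -1024)
f - ((V(116, 93) + 51) - 14990) = -1024 - ((116 + 51) - 14990) = -1024 - (167 - 14990) = -1024 - 1*(-14823) = -1024 + 14823 = 13799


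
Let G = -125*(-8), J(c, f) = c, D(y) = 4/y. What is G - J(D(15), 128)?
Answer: 14996/15 ≈ 999.73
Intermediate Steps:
G = 1000
G - J(D(15), 128) = 1000 - 4/15 = 14996/15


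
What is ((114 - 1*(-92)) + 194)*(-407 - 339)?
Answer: -298400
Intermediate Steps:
((114 - 1*(-92)) + 194)*(-407 - 339) = ((114 + 92) + 194)*(-746) = (206 + 194)*(-746) = 400*(-746) = -298400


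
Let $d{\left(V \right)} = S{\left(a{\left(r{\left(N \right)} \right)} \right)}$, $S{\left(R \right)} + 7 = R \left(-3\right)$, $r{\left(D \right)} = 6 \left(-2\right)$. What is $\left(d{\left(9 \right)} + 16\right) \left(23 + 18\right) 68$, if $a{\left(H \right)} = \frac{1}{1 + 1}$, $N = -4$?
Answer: $20910$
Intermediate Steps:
$r{\left(D \right)} = -12$
$a{\left(H \right)} = \frac{1}{2}$
$S{\left(R \right)} = -7 - 3 R$ ($S{\left(R \right)} = -7 + R \left(-3\right) = -7 - 3 R$)
$d{\left(V \right)} = - \frac{17}{2}$ ($d{\left(V \right)} = -7 - \frac{3}{2} = - \frac{17}{2}$)
$\left(d{\left(9 \right)} + 16\right) \left(23 + 18\right) 68 = \left(- \frac{17}{2} + 16\right) \left(23 + 18\right) 68 = \frac{15}{2} \cdot 41 \cdot 68 = \frac{615}{2} \cdot 68 = 20910$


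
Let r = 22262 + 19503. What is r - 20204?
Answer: 21561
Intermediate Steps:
r = 41765
r - 20204 = 41765 - 20204 = 21561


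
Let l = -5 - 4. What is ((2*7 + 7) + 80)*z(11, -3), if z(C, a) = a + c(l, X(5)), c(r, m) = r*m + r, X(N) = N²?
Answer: -23937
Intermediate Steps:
l = -9
c(r, m) = r + m*r (c(r, m) = m*r + r = r + m*r)
z(C, a) = -234 + a (z(C, a) = a - 9*(1 + 5²) = a - 9*(1 + 25) = a - 9*26 = a - 234 = -234 + a)
((2*7 + 7) + 80)*z(11, -3) = ((2*7 + 7) + 80)*(-234 - 3) = ((14 + 7) + 80)*(-237) = (21 + 80)*(-237) = 101*(-237) = -23937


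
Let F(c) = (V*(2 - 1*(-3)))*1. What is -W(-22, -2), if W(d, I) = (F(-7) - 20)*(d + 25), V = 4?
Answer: 0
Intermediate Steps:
F(c) = 20 (F(c) = (4*(2 - 1*(-3)))*1 = (4*(2 + 3))*1 = (4*5)*1 = 20*1 = 20)
W(d, I) = 0 (W(d, I) = (20 - 20)*(d + 25) = 0*(25 + d) = 0)
-W(-22, -2) = -1*0 = 0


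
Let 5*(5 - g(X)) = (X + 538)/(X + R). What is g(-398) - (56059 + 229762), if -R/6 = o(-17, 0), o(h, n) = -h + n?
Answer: -35726993/125 ≈ -2.8582e+5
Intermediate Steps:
o(h, n) = n - h
R = -102 (R = -6*(0 - 1*(-17)) = -6*(0 + 17) = -6*17 = -102)
g(X) = 5 - (538 + X)/(5*(-102 + X)) (g(X) = 5 - (X + 538)/(5*(X - 102)) = 5 - (538 + X)/(5*(-102 + X)))
g(-398) - (56059 + 229762) = 8*(-386 + 3*(-398))/(5*(-102 - 398)) - (56059 + 229762) = (8/5)*(-386 - 1194)/(-500) - 1*285821 = (8/5)*(-1/500)*(-1580) - 285821 = 632/125 - 285821 = -35726993/125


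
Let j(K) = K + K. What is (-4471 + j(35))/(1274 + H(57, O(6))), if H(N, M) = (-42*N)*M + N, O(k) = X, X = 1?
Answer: 4401/1063 ≈ 4.1402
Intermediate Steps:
j(K) = 2*K
O(k) = 1
H(N, M) = N - 42*M*N (H(N, M) = -42*M*N + N = N - 42*M*N)
(-4471 + j(35))/(1274 + H(57, O(6))) = (-4471 + 2*35)/(1274 + 57*(1 - 42*1)) = (-4471 + 70)/(1274 + 57*(1 - 42)) = -4401/(1274 + 57*(-41)) = -4401/(1274 - 2337) = -4401/(-1063) = -4401*(-1/1063) = 4401/1063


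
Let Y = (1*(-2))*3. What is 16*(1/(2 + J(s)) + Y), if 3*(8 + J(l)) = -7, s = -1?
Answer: -2448/25 ≈ -97.920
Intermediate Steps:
J(l) = -31/3 (J(l) = -8 + (⅓)*(-7) = -8 - 7/3 = -31/3)
Y = -6 (Y = -2*3 = -6)
16*(1/(2 + J(s)) + Y) = 16*(1/(2 - 31/3) - 6) = 16*(1/(-25/3) - 6) = 16*(-3/25 - 6) = 16*(-153/25) = -2448/25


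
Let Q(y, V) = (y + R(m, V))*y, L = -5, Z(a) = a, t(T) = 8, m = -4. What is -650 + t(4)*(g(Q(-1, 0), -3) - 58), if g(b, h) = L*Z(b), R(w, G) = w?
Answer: -1314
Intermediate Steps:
Q(y, V) = y*(-4 + y) (Q(y, V) = (y - 4)*y = (-4 + y)*y = y*(-4 + y))
g(b, h) = -5*b
-650 + t(4)*(g(Q(-1, 0), -3) - 58) = -650 + 8*(-(-5)*(-4 - 1) - 58) = -650 + 8*(-(-5)*(-5) - 58) = -650 + 8*(-5*5 - 58) = -650 + 8*(-25 - 58) = -650 + 8*(-83) = -650 - 664 = -1314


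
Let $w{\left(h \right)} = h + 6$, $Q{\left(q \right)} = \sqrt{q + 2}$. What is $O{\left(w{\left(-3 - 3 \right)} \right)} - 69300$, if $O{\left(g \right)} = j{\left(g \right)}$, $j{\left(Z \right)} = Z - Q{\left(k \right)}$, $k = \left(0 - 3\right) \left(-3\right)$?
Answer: $-69300 - \sqrt{11} \approx -69303.0$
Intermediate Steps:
$k = 9$ ($k = \left(-3\right) \left(-3\right) = 9$)
$Q{\left(q \right)} = \sqrt{2 + q}$
$j{\left(Z \right)} = Z - \sqrt{11}$ ($j{\left(Z \right)} = Z - \sqrt{2 + 9} = Z - \sqrt{11}$)
$w{\left(h \right)} = 6 + h$
$O{\left(g \right)} = g - \sqrt{11}$
$O{\left(w{\left(-3 - 3 \right)} \right)} - 69300 = \left(\left(6 - 6\right) - \sqrt{11}\right) - 69300 = \left(0 - \sqrt{11}\right) - 69300 = - \sqrt{11} - 69300 = -69300 - \sqrt{11}$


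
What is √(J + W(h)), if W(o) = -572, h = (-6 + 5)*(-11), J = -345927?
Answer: I*√346499 ≈ 588.64*I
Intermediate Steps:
h = 11 (h = -1*(-11) = 11)
√(J + W(h)) = √(-345927 - 572) = √(-346499) = I*√346499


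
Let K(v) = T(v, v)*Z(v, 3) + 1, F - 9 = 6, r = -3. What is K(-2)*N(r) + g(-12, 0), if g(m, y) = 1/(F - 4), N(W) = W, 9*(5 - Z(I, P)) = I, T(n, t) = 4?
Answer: -2164/33 ≈ -65.576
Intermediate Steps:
Z(I, P) = 5 - I/9
F = 15 (F = 9 + 6 = 15)
g(m, y) = 1/11 (g(m, y) = 1/(15 - 4) = 1/11)
K(v) = 21 - 4*v/9 (K(v) = 4*(5 - v/9) + 1 = (20 - 4*v/9) + 1 = 21 - 4*v/9)
K(-2)*N(r) + g(-12, 0) = (21 - 4/9*(-2))*(-3) + 1/11 = (21 + 8/9)*(-3) + 1/11 = (197/9)*(-3) + 1/11 = -197/3 + 1/11 = -2164/33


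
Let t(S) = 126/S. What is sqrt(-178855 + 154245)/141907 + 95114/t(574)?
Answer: 3899674/9 + I*sqrt(24610)/141907 ≈ 4.333e+5 + 0.0011055*I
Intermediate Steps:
sqrt(-178855 + 154245)/141907 + 95114/t(574) = sqrt(-178855 + 154245)/141907 + 95114/((126/574)) = sqrt(-24610)*(1/141907) + 95114/((126*(1/574))) = (I*sqrt(24610))*(1/141907) + 95114/(9/41) = I*sqrt(24610)/141907 + 95114*(41/9) = I*sqrt(24610)/141907 + 3899674/9 = 3899674/9 + I*sqrt(24610)/141907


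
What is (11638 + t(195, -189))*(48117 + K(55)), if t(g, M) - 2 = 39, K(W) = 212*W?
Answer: 698135583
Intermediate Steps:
t(g, M) = 41 (t(g, M) = 2 + 39 = 41)
(11638 + t(195, -189))*(48117 + K(55)) = (11638 + 41)*(48117 + 212*55) = 11679*(48117 + 11660) = 11679*59777 = 698135583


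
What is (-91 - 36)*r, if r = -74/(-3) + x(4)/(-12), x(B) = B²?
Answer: -8890/3 ≈ -2963.3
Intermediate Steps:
r = 70/3 (r = -74/(-3) + 4²/(-12) = -74*(-⅓) + 16*(-1/12) = 74/3 - 4/3 = 70/3 ≈ 23.333)
(-91 - 36)*r = (-91 - 36)*(70/3) = -127*70/3 = -8890/3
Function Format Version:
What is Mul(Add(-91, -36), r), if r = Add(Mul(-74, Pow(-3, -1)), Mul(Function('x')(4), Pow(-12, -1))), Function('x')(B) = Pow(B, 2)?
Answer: Rational(-8890, 3) ≈ -2963.3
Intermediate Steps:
r = Rational(70, 3) (r = Add(Mul(-74, Pow(-3, -1)), Mul(Pow(4, 2), Pow(-12, -1))) = Add(Mul(-74, Rational(-1, 3)), Mul(16, Rational(-1, 12))) = Add(Rational(74, 3), Rational(-4, 3)) = Rational(70, 3) ≈ 23.333)
Mul(Add(-91, -36), r) = Mul(Add(-91, -36), Rational(70, 3)) = Mul(-127, Rational(70, 3)) = Rational(-8890, 3)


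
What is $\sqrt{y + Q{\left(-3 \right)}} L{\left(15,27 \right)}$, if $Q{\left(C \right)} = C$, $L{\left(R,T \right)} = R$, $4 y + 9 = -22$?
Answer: $\frac{15 i \sqrt{43}}{2} \approx 49.181 i$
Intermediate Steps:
$y = - \frac{31}{4}$ ($y = - \frac{9}{4} + \frac{1}{4} \left(-22\right) = - \frac{9}{4} - \frac{11}{2} = - \frac{31}{4} \approx -7.75$)
$\sqrt{y + Q{\left(-3 \right)}} L{\left(15,27 \right)} = \sqrt{- \frac{31}{4} - 3} \cdot 15 = \sqrt{- \frac{43}{4}} \cdot 15 = \frac{i \sqrt{43}}{2} \cdot 15 = \frac{15 i \sqrt{43}}{2}$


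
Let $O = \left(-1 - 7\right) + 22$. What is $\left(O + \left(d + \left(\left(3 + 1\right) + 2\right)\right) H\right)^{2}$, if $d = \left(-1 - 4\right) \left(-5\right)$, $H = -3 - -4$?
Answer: $2025$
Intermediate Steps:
$H = 1$ ($H = -3 + 4 = 1$)
$d = 25$ ($d = \left(-5\right) \left(-5\right) = 25$)
$O = 14$ ($O = \left(-1 - 7\right) + 22 = -8 + 22 = 14$)
$\left(O + \left(d + \left(\left(3 + 1\right) + 2\right)\right) H\right)^{2} = \left(14 + \left(25 + \left(\left(3 + 1\right) + 2\right)\right) 1\right)^{2} = \left(14 + \left(25 + \left(4 + 2\right)\right) 1\right)^{2} = \left(14 + \left(25 + 6\right) 1\right)^{2} = \left(14 + 31 \cdot 1\right)^{2} = \left(14 + 31\right)^{2} = 45^{2} = 2025$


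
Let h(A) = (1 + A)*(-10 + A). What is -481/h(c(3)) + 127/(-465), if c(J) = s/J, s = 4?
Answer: 153067/6510 ≈ 23.513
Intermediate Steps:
c(J) = 4/J
-481/h(c(3)) + 127/(-465) = -481/(-10 + (4/3)² - 36/3) + 127/(-465) = -481/(-10 + (4*(⅓))² - 36/3) + 127*(-1/465) = -481/(-10 + (4/3)² - 9*4/3) - 127/465 = -481/(-10 + 16/9 - 12) - 127/465 = -481/(-182/9) - 127/465 = -481*(-9/182) - 127/465 = 333/14 - 127/465 = 153067/6510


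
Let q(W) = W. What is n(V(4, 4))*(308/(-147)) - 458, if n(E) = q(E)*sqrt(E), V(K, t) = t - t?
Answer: -458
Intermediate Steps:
V(K, t) = 0
n(E) = E**(3/2) (n(E) = E*sqrt(E) = E**(3/2))
n(V(4, 4))*(308/(-147)) - 458 = 0**(3/2)*(308/(-147)) - 458 = 0*(308*(-1/147)) - 458 = 0*(-44/21) - 458 = 0 - 458 = -458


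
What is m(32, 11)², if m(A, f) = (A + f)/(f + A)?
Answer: 1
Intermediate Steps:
m(A, f) = 1 (m(A, f) = (A + f)/(A + f) = 1)
m(32, 11)² = 1² = 1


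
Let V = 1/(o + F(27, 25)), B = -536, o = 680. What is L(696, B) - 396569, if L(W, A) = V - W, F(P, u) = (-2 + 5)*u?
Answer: -299935074/755 ≈ -3.9727e+5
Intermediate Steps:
F(P, u) = 3*u
V = 1/755 (V = 1/(680 + 3*25) = 1/(680 + 75) = 1/755 ≈ 0.0013245)
L(W, A) = 1/755 - W
L(696, B) - 396569 = (1/755 - 1*696) - 396569 = (1/755 - 696) - 396569 = -525479/755 - 396569 = -299935074/755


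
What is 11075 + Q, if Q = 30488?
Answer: 41563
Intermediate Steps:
11075 + Q = 11075 + 30488 = 41563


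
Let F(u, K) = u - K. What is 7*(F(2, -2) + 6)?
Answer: 70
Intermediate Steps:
7*(F(2, -2) + 6) = 7*((2 - 1*(-2)) + 6) = 7*((2 + 2) + 6) = 7*(4 + 6) = 7*10 = 70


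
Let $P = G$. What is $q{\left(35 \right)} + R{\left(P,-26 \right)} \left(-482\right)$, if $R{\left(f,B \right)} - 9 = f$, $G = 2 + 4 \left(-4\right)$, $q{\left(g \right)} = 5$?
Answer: $2415$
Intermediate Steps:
$G = -14$ ($G = 2 - 16 = -14$)
$P = -14$
$R{\left(f,B \right)} = 9 + f$
$q{\left(35 \right)} + R{\left(P,-26 \right)} \left(-482\right) = 5 + \left(9 - 14\right) \left(-482\right) = 5 - -2410 = 5 + 2410 = 2415$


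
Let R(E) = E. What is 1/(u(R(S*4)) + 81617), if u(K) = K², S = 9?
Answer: 1/82913 ≈ 1.2061e-5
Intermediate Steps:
1/(u(R(S*4)) + 81617) = 1/((9*4)² + 81617) = 1/(36² + 81617) = 1/(1296 + 81617) = 1/82913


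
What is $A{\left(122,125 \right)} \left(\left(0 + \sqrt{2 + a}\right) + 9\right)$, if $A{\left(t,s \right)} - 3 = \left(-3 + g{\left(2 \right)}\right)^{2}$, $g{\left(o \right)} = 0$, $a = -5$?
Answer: $108 + 12 i \sqrt{3} \approx 108.0 + 20.785 i$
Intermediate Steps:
$A{\left(t,s \right)} = 12$ ($A{\left(t,s \right)} = 3 + \left(-3 + 0\right)^{2} = 3 + \left(-3\right)^{2} = 3 + 9 = 12$)
$A{\left(122,125 \right)} \left(\left(0 + \sqrt{2 + a}\right) + 9\right) = 12 \left(\left(0 + \sqrt{2 - 5}\right) + 9\right) = 12 \left(\left(0 + \sqrt{-3}\right) + 9\right) = 12 \left(\left(0 + i \sqrt{3}\right) + 9\right) = 12 \left(i \sqrt{3} + 9\right) = 12 \left(9 + i \sqrt{3}\right) = 108 + 12 i \sqrt{3}$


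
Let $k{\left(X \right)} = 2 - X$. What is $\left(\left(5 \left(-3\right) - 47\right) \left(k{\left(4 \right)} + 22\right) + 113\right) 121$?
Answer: $-136367$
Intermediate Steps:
$\left(\left(5 \left(-3\right) - 47\right) \left(k{\left(4 \right)} + 22\right) + 113\right) 121 = \left(\left(5 \left(-3\right) - 47\right) \left(\left(2 - 4\right) + 22\right) + 113\right) 121 = \left(\left(-15 - 47\right) \left(\left(2 - 4\right) + 22\right) + 113\right) 121 = \left(- 62 \left(-2 + 22\right) + 113\right) 121 = \left(\left(-62\right) 20 + 113\right) 121 = \left(-1240 + 113\right) 121 = \left(-1127\right) 121 = -136367$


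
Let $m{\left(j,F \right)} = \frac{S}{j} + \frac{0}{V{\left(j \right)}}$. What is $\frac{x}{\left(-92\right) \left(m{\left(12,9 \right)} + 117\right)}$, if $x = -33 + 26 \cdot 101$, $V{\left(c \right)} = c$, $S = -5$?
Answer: $- \frac{7779}{32177} \approx -0.24176$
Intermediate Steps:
$m{\left(j,F \right)} = - \frac{5}{j}$ ($m{\left(j,F \right)} = - \frac{5}{j} + \frac{0}{j} = - \frac{5}{j} + 0 = - \frac{5}{j}$)
$x = 2593$ ($x = -33 + 2626 = 2593$)
$\frac{x}{\left(-92\right) \left(m{\left(12,9 \right)} + 117\right)} = \frac{2593}{\left(-92\right) \left(- \frac{5}{12} + 117\right)} = \frac{2593}{\left(-92\right) \frac{1399}{12}} = \frac{2593}{- \frac{32177}{3}} = 2593 \left(- \frac{3}{32177}\right) = - \frac{7779}{32177}$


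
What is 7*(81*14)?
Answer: 7938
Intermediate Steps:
7*(81*14) = 7*1134 = 7938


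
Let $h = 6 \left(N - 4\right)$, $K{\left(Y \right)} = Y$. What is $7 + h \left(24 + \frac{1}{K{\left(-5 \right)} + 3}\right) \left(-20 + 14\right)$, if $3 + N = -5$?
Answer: $10159$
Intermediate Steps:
$N = -8$ ($N = -3 - 5 = -8$)
$h = -72$ ($h = 6 \left(-8 - 4\right) = 6 \left(-12\right) = -72$)
$7 + h \left(24 + \frac{1}{K{\left(-5 \right)} + 3}\right) \left(-20 + 14\right) = 7 - 72 \left(24 + \frac{1}{-5 + 3}\right) \left(-20 + 14\right) = 7 - 72 \left(24 + \frac{1}{-2}\right) \left(-6\right) = 7 - 72 \left(24 - \frac{1}{2}\right) \left(-6\right) = 7 - 72 \cdot \frac{47}{2} \left(-6\right) = 7 - -10152 = 7 + 10152 = 10159$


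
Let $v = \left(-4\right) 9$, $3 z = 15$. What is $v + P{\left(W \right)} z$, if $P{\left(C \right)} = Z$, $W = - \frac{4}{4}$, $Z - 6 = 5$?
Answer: $19$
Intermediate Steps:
$Z = 11$ ($Z = 6 + 5 = 11$)
$z = 5$ ($z = \frac{1}{3} \cdot 15 = 5$)
$W = -1$ ($W = \left(-4\right) \frac{1}{4} = -1$)
$v = -36$
$P{\left(C \right)} = 11$
$v + P{\left(W \right)} z = -36 + 11 \cdot 5 = -36 + 55 = 19$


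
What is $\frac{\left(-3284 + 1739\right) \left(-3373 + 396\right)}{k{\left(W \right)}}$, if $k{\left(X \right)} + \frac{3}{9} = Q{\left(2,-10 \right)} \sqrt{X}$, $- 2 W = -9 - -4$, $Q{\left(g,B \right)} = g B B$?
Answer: $\frac{13798395}{899999} + \frac{4139518500 \sqrt{10}}{899999} \approx 14560.0$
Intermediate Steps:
$Q{\left(g,B \right)} = g B^{2}$ ($Q{\left(g,B \right)} = B g B = g B^{2}$)
$W = \frac{5}{2}$ ($W = - \frac{-9 - -4}{2} = - \frac{-9 + 4}{2} = \left(- \frac{1}{2}\right) \left(-5\right) = \frac{5}{2} \approx 2.5$)
$k{\left(X \right)} = - \frac{1}{3} + 200 \sqrt{X}$ ($k{\left(X \right)} = - \frac{1}{3} + 2 \left(-10\right)^{2} \sqrt{X} = - \frac{1}{3} + 2 \cdot 100 \sqrt{X} = - \frac{1}{3} + 200 \sqrt{X}$)
$\frac{\left(-3284 + 1739\right) \left(-3373 + 396\right)}{k{\left(W \right)}} = \frac{\left(-3284 + 1739\right) \left(-3373 + 396\right)}{- \frac{1}{3} + 200 \sqrt{\frac{5}{2}}} = \frac{\left(-1545\right) \left(-2977\right)}{- \frac{1}{3} + 200 \frac{\sqrt{10}}{2}} = \frac{4599465}{- \frac{1}{3} + 100 \sqrt{10}}$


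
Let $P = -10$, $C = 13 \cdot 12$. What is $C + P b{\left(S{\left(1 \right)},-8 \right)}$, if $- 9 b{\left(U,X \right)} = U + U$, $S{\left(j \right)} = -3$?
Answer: $\frac{448}{3} \approx 149.33$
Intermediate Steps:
$b{\left(U,X \right)} = - \frac{2 U}{9}$ ($b{\left(U,X \right)} = - \frac{U + U}{9} = - \frac{2 U}{9}$)
$C = 156$
$C + P b{\left(S{\left(1 \right)},-8 \right)} = 156 - 10 \left(\left(- \frac{2}{9}\right) \left(-3\right)\right) = 156 - \frac{20}{3} = \frac{448}{3}$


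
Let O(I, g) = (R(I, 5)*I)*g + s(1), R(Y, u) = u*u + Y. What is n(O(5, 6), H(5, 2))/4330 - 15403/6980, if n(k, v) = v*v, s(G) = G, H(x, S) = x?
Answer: -6652049/3022340 ≈ -2.2010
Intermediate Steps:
R(Y, u) = Y + u² (R(Y, u) = u² + Y = Y + u²)
O(I, g) = 1 + I*g*(25 + I) (O(I, g) = ((I + 5²)*I)*g + 1 = ((I + 25)*I)*g + 1 = ((25 + I)*I)*g + 1 = (I*(25 + I))*g + 1 = I*g*(25 + I) + 1 = 1 + I*g*(25 + I))
n(k, v) = v²
n(O(5, 6), H(5, 2))/4330 - 15403/6980 = 5²/4330 - 15403/6980 = 25*(1/4330) - 15403*1/6980 = 5/866 - 15403/6980 = -6652049/3022340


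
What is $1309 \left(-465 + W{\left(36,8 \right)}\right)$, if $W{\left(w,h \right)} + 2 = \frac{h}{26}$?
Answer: $- \frac{7941703}{13} \approx -6.109 \cdot 10^{5}$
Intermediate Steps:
$W{\left(w,h \right)} = -2 + \frac{h}{26}$
$1309 \left(-465 + W{\left(36,8 \right)}\right) = 1309 \left(-465 + \left(-2 + \frac{1}{26} \cdot 8\right)\right) = 1309 \left(-465 + \left(-2 + \frac{4}{13}\right)\right) = 1309 \left(-465 - \frac{22}{13}\right) = 1309 \left(- \frac{6067}{13}\right) = - \frac{7941703}{13}$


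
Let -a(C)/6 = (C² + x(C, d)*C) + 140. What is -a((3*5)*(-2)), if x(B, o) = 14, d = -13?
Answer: 3720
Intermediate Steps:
a(C) = -840 - 84*C - 6*C² (a(C) = -6*((C² + 14*C) + 140) = -6*(140 + C² + 14*C) = -840 - 84*C - 6*C²)
-a((3*5)*(-2)) = -(-840 - 84*3*5*(-2) - 6*((3*5)*(-2))²) = -(-840 - 1260*(-2) - 6*(15*(-2))²) = -(-840 - 84*(-30) - 6*(-30)²) = -(-840 + 2520 - 6*900) = -(-840 + 2520 - 5400) = -1*(-3720) = 3720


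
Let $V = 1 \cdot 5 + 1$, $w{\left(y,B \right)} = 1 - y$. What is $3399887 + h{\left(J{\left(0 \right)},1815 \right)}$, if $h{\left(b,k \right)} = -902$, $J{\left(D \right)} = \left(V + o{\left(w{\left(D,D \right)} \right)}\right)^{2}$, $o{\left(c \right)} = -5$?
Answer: $3398985$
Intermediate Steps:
$V = 6$ ($V = 5 + 1 = 6$)
$J{\left(D \right)} = 1$ ($J{\left(D \right)} = \left(6 - 5\right)^{2} = 1^{2} = 1$)
$3399887 + h{\left(J{\left(0 \right)},1815 \right)} = 3399887 - 902 = 3398985$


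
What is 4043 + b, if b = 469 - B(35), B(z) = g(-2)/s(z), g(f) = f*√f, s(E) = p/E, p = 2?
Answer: 4512 + 35*I*√2 ≈ 4512.0 + 49.497*I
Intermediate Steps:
s(E) = 2/E
g(f) = f^(3/2)
B(z) = -I*z*√2 (B(z) = (-2)^(3/2)/((2/z)) = (-2*I*√2)*(z/2) = -I*z*√2)
b = 469 + 35*I*√2 (b = 469 - (-1)*I*35*√2 = 469 - (-35)*I*√2 = 469 + 35*I*√2 ≈ 469.0 + 49.497*I)
4043 + b = 4043 + (469 + 35*I*√2) = 4512 + 35*I*√2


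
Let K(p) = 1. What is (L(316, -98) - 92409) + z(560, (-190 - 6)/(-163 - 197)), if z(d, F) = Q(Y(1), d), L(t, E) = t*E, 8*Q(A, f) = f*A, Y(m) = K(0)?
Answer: -123307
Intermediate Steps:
Y(m) = 1
Q(A, f) = A*f/8 (Q(A, f) = (f*A)/8 = (A*f)/8 = A*f/8)
L(t, E) = E*t
z(d, F) = d/8 (z(d, F) = (⅛)*1*d = d/8)
(L(316, -98) - 92409) + z(560, (-190 - 6)/(-163 - 197)) = (-98*316 - 92409) + (⅛)*560 = (-30968 - 92409) + 70 = -123377 + 70 = -123307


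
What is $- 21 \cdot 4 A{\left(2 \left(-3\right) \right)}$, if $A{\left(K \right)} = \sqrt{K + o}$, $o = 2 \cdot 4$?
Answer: $- 84 \sqrt{2} \approx -118.79$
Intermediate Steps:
$o = 8$
$A{\left(K \right)} = \sqrt{8 + K}$ ($A{\left(K \right)} = \sqrt{K + 8} = \sqrt{8 + K}$)
$- 21 \cdot 4 A{\left(2 \left(-3\right) \right)} = - 21 \cdot 4 \sqrt{8 + 2 \left(-3\right)} = - 21 \cdot 4 \sqrt{8 - 6} = - 21 \cdot 4 \sqrt{2} = - 84 \sqrt{2}$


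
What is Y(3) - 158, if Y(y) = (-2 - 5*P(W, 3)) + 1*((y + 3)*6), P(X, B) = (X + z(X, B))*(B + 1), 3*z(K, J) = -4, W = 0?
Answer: -292/3 ≈ -97.333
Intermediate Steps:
z(K, J) = -4/3 (z(K, J) = (⅓)*(-4) = -4/3)
P(X, B) = (1 + B)*(-4/3 + X) (P(X, B) = (X - 4/3)*(B + 1) = (-4/3 + X)*(1 + B) = (1 + B)*(-4/3 + X))
Y(y) = 128/3 + 6*y (Y(y) = (-2 - 5*(-4/3 + 0 - 4/3*3 + 3*0)) + 1*((y + 3)*6) = (-2 - 5*(-4/3 + 0 - 4 + 0)) + 1*((3 + y)*6) = (-2 - 5*(-16/3)) + 1*(18 + 6*y) = (-2 + 80/3) + (18 + 6*y) = 74/3 + (18 + 6*y) = 128/3 + 6*y)
Y(3) - 158 = (128/3 + 6*3) - 158 = (128/3 + 18) - 158 = 182/3 - 158 = -292/3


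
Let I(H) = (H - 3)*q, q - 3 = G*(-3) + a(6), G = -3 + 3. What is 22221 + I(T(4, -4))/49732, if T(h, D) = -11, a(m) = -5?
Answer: 276273700/12433 ≈ 22221.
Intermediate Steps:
G = 0
q = -2 (q = 3 + (0*(-3) - 5) = 3 + (0 - 5) = 3 - 5 = -2)
I(H) = 6 - 2*H (I(H) = (H - 3)*(-2) = (-3 + H)*(-2) = 6 - 2*H)
22221 + I(T(4, -4))/49732 = 22221 + (6 - 2*(-11))/49732 = 22221 + (6 + 22)*(1/49732) = 22221 + 28*(1/49732) = 22221 + 7/12433 = 276273700/12433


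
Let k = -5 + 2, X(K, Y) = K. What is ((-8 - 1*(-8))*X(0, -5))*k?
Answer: 0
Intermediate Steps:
k = -3
((-8 - 1*(-8))*X(0, -5))*k = ((-8 - 1*(-8))*0)*(-3) = ((-8 + 8)*0)*(-3) = (0*0)*(-3) = 0*(-3) = 0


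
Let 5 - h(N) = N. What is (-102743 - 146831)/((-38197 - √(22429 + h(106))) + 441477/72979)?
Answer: 12690993839631181789/1942003972743678587 - 664607381089067*√5582/1942003972743678587 ≈ 6.5094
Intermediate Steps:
h(N) = 5 - N
(-102743 - 146831)/((-38197 - √(22429 + h(106))) + 441477/72979) = (-102743 - 146831)/((-38197 - √(22429 + (5 - 1*106))) + 441477/72979) = -249574/((-38197 - √(22429 + (5 - 106))) + 441477*(1/72979)) = -249574/((-38197 - √(22429 - 101)) + 441477/72979) = -249574/((-38197 - √22328) + 441477/72979) = -249574/((-38197 - 2*√5582) + 441477/72979) = -249574/(-2787137386/72979 - 2*√5582)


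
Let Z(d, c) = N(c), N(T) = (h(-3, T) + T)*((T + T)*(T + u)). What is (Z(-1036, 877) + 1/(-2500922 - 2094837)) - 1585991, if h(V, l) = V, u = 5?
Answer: 6206648272204078/4595759 ≈ 1.3505e+9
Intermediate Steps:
N(T) = 2*T*(-3 + T)*(5 + T) (N(T) = (-3 + T)*((T + T)*(T + 5)) = (-3 + T)*((2*T)*(5 + T)) = (-3 + T)*(2*T*(5 + T)) = 2*T*(-3 + T)*(5 + T))
Z(d, c) = 2*c*(-15 + c**2 + 2*c)
(Z(-1036, 877) + 1/(-2500922 - 2094837)) - 1585991 = (2*877*(-15 + 877**2 + 2*877) + 1/(-2500922 - 2094837)) - 1585991 = (2*877*(-15 + 769129 + 1754) + 1/(-4595759)) - 1585991 = (2*877*770868 - 1/4595759) - 1585991 = (1352102472 - 1/4595759) - 1585991 = 6213937104616247/4595759 - 1585991 = 6206648272204078/4595759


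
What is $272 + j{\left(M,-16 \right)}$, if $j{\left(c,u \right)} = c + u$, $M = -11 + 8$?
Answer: $253$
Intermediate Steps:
$M = -3$
$272 + j{\left(M,-16 \right)} = 272 - 19 = 253$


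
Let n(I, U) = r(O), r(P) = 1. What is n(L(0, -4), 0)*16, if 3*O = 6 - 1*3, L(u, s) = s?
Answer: 16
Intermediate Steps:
O = 1 (O = (6 - 1*3)/3 = (6 - 3)/3 = (1/3)*3 = 1)
n(I, U) = 1
n(L(0, -4), 0)*16 = 1*16 = 16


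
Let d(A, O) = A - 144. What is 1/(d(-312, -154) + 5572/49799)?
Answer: -49799/22702772 ≈ -0.0021935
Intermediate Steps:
d(A, O) = -144 + A
1/(d(-312, -154) + 5572/49799) = 1/((-144 - 312) + 5572/49799) = 1/(-456 + 5572*(1/49799)) = 1/(-456 + 5572/49799) = 1/(-22702772/49799) = -49799/22702772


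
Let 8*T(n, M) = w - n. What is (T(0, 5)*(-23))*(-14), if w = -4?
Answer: -161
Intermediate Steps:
T(n, M) = -1/2 - n/8 (T(n, M) = (-4 - n)/8 = -1/2 - n/8)
(T(0, 5)*(-23))*(-14) = ((-1/2 - 1/8*0)*(-23))*(-14) = ((-1/2 + 0)*(-23))*(-14) = -1/2*(-23)*(-14) = (23/2)*(-14) = -161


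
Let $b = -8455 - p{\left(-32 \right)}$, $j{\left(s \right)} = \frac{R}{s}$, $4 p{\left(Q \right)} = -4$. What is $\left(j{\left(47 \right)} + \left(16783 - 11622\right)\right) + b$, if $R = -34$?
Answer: $- \frac{154805}{47} \approx -3293.7$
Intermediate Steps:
$p{\left(Q \right)} = -1$ ($p{\left(Q \right)} = \frac{1}{4} \left(-4\right) = -1$)
$j{\left(s \right)} = - \frac{34}{s}$
$b = -8454$ ($b = -8455 - -1 = -8455 + 1 = -8454$)
$\left(j{\left(47 \right)} + \left(16783 - 11622\right)\right) + b = \left(- \frac{34}{47} + \left(16783 - 11622\right)\right) - 8454 = \left(\left(-34\right) \frac{1}{47} + \left(16783 - 11622\right)\right) - 8454 = \left(- \frac{34}{47} + 5161\right) - 8454 = \frac{242533}{47} - 8454 = - \frac{154805}{47}$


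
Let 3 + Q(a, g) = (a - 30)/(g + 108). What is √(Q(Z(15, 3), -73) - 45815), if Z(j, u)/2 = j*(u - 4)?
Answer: I*√2245166/7 ≈ 214.06*I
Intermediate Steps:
Z(j, u) = 2*j*(-4 + u) (Z(j, u) = 2*(j*(u - 4)) = 2*(j*(-4 + u)) = 2*j*(-4 + u))
Q(a, g) = -3 + (-30 + a)/(108 + g) (Q(a, g) = -3 + (a - 30)/(g + 108) = -3 + (-30 + a)/(108 + g))
√(Q(Z(15, 3), -73) - 45815) = √((-354 + 2*15*(-4 + 3) - 3*(-73))/(108 - 73) - 45815) = √((-354 + 2*15*(-1) + 219)/35 - 45815) = √((-354 - 30 + 219)/35 - 45815) = √((1/35)*(-165) - 45815) = √(-33/7 - 45815) = √(-320738/7) = I*√2245166/7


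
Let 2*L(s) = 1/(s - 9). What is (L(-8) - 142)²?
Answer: 23319241/1156 ≈ 20172.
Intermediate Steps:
L(s) = 1/(2*(-9 + s)) (L(s) = 1/(2*(s - 9)) = 1/(2*(-9 + s)))
(L(-8) - 142)² = (1/(2*(-9 - 8)) - 142)² = ((½)/(-17) - 142)² = ((½)*(-1/17) - 142)² = (-1/34 - 142)² = (-4829/34)² = 23319241/1156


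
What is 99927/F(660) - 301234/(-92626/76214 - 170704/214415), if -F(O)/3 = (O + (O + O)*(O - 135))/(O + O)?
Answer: 2585727614584568456/17273415403373 ≈ 1.4969e+5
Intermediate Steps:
F(O) = -3*(O + 2*O*(-135 + O))/(2*O) (F(O) = -3*(O + (O + O)*(O - 135))/(O + O) = -3*(O + (2*O)*(-135 + O))/(2*O) = -3*(O + 2*O*(-135 + O))*1/(2*O) = -3*(O + 2*O*(-135 + O))/(2*O))
99927/F(660) - 301234/(-92626/76214 - 170704/214415) = 99927/(807/2 - 3*660) - 301234/(-92626/76214 - 170704/214415) = 99927/(807/2 - 1980) - 301234/(-92626*1/76214 - 170704*1/214415) = 99927/(-3153/2) - 301234/(-46313/38107 - 170704/214415) = 99927*(-2/3153) - 301234/(-16435219223/8170712405) = -66618/1051 - 301234*(-8170712405/16435219223) = -66618/1051 + 2461296380607770/16435219223 = 2585727614584568456/17273415403373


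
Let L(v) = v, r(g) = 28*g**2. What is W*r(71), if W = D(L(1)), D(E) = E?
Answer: 141148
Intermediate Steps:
W = 1
W*r(71) = 1*(28*71**2) = 1*(28*5041) = 1*141148 = 141148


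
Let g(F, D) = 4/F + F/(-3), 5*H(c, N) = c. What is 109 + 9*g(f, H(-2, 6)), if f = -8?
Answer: 257/2 ≈ 128.50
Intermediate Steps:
H(c, N) = c/5
g(F, D) = 4/F - F/3 (g(F, D) = 4/F + F*(-1/3) = 4/F - F/3)
109 + 9*g(f, H(-2, 6)) = 109 + 9*(4/(-8) - 1/3*(-8)) = 109 + 9*(4*(-1/8) + 8/3) = 109 + 9*(-1/2 + 8/3) = 109 + 9*(13/6) = 109 + 39/2 = 257/2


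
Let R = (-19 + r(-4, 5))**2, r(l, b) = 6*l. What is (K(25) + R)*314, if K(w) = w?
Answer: 588436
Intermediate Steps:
R = 1849 (R = (-19 + 6*(-4))**2 = (-19 - 24)**2 = (-43)**2 = 1849)
(K(25) + R)*314 = (25 + 1849)*314 = 1874*314 = 588436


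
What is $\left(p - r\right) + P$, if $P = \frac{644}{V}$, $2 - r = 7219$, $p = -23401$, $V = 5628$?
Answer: $- \frac{3252961}{201} \approx -16184.0$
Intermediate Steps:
$r = -7217$ ($r = 2 - 7219 = -7217$)
$P = \frac{23}{201}$ ($P = \frac{644}{5628} = 644 \cdot \frac{1}{5628} = \frac{23}{201} \approx 0.11443$)
$\left(p - r\right) + P = \left(-23401 - -7217\right) + \frac{23}{201} = \left(-23401 + 7217\right) + \frac{23}{201} = -16184 + \frac{23}{201} = - \frac{3252961}{201}$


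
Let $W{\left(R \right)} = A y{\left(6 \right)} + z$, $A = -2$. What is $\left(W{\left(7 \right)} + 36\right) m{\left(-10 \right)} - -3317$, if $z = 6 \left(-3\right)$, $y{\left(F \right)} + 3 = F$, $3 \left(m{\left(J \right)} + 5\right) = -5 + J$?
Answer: $3197$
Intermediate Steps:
$m{\left(J \right)} = - \frac{20}{3} + \frac{J}{3}$ ($m{\left(J \right)} = -5 + \frac{-5 + J}{3} = -5 + \left(- \frac{5}{3} + \frac{J}{3}\right) = - \frac{20}{3} + \frac{J}{3}$)
$y{\left(F \right)} = -3 + F$
$z = -18$
$W{\left(R \right)} = -24$ ($W{\left(R \right)} = - 2 \left(-3 + 6\right) - 18 = \left(-2\right) 3 - 18 = -6 - 18 = -24$)
$\left(W{\left(7 \right)} + 36\right) m{\left(-10 \right)} - -3317 = \left(-24 + 36\right) \left(- \frac{20}{3} + \frac{1}{3} \left(-10\right)\right) - -3317 = 12 \left(- \frac{20}{3} - \frac{10}{3}\right) + 3317 = 12 \left(-10\right) + 3317 = -120 + 3317 = 3197$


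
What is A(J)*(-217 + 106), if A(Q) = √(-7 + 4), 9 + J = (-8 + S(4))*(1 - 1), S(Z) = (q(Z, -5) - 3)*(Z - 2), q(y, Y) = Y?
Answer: -111*I*√3 ≈ -192.26*I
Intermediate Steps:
S(Z) = 16 - 8*Z (S(Z) = (-5 - 3)*(Z - 2) = -8*(-2 + Z) = 16 - 8*Z)
J = -9 (J = -9 + (-8 + (16 - 8*4))*(1 - 1) = -9 + (-8 + (16 - 32))*0 = -9 + (-8 - 16)*0 = -9 - 24*0 = -9 + 0 = -9)
A(Q) = I*√3 (A(Q) = √(-3) = I*√3)
A(J)*(-217 + 106) = (I*√3)*(-217 + 106) = (I*√3)*(-111) = -111*I*√3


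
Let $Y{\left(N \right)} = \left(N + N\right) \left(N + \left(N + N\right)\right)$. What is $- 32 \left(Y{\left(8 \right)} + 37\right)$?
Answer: $-13472$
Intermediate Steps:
$Y{\left(N \right)} = 6 N^{2}$ ($Y{\left(N \right)} = 2 N \left(N + 2 N\right) = 2 N 3 N = 6 N^{2}$)
$- 32 \left(Y{\left(8 \right)} + 37\right) = - 32 \left(6 \cdot 8^{2} + 37\right) = - 32 \left(6 \cdot 64 + 37\right) = - 32 \left(384 + 37\right) = \left(-32\right) 421 = -13472$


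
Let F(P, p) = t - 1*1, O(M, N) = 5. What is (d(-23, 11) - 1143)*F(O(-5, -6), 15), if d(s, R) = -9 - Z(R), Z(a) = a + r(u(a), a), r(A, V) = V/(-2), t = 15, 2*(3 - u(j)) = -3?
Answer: -16205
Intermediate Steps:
u(j) = 9/2 (u(j) = 3 - 1/2*(-3) = 3 + 3/2 = 9/2)
F(P, p) = 14 (F(P, p) = 15 - 1*1 = 15 - 1 = 14)
r(A, V) = -V/2 (r(A, V) = V*(-1/2) = -V/2)
Z(a) = a/2 (Z(a) = a - a/2 = a/2)
d(s, R) = -9 - R/2
(d(-23, 11) - 1143)*F(O(-5, -6), 15) = ((-9 - 1/2*11) - 1143)*14 = ((-9 - 11/2) - 1143)*14 = (-29/2 - 1143)*14 = -2315/2*14 = -16205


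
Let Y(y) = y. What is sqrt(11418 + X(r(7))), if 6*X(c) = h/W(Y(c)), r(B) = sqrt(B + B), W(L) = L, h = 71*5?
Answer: sqrt(20141352 + 7455*sqrt(14))/42 ≈ 106.93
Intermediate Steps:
h = 355
r(B) = sqrt(2)*sqrt(B) (r(B) = sqrt(2*B) = sqrt(2)*sqrt(B))
X(c) = 355/(6*c) (X(c) = (355/c)/6 = 355/(6*c))
sqrt(11418 + X(r(7))) = sqrt(11418 + 355/(6*((sqrt(2)*sqrt(7))))) = sqrt(11418 + 355/(6*(sqrt(14)))) = sqrt(11418 + 355*(sqrt(14)/14)/6) = sqrt(11418 + 355*sqrt(14)/84)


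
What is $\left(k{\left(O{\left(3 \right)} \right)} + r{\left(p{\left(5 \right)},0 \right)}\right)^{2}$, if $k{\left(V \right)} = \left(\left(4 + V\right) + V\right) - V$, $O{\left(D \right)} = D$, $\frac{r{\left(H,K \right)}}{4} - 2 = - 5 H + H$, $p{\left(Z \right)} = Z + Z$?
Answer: $21025$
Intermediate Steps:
$p{\left(Z \right)} = 2 Z$
$r{\left(H,K \right)} = 8 - 16 H$ ($r{\left(H,K \right)} = 8 + 4 \left(- 5 H + H\right) = 8 + 4 \left(- 4 H\right) = 8 - 16 H$)
$k{\left(V \right)} = 4 + V$ ($k{\left(V \right)} = \left(4 + 2 V\right) - V = 4 + V$)
$\left(k{\left(O{\left(3 \right)} \right)} + r{\left(p{\left(5 \right)},0 \right)}\right)^{2} = \left(\left(4 + 3\right) + \left(8 - 16 \cdot 2 \cdot 5\right)\right)^{2} = \left(7 + \left(8 - 160\right)\right)^{2} = \left(7 - 152\right)^{2} = \left(-145\right)^{2} = 21025$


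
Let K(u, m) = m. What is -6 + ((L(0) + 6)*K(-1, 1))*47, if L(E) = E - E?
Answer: 276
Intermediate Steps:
L(E) = 0
-6 + ((L(0) + 6)*K(-1, 1))*47 = -6 + ((0 + 6)*1)*47 = -6 + (6*1)*47 = -6 + 6*47 = -6 + 282 = 276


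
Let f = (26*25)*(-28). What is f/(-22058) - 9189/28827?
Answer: 17886691/35325887 ≈ 0.50633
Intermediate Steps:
f = -18200 (f = 650*(-28) = -18200)
f/(-22058) - 9189/28827 = -18200/(-22058) - 9189/28827 = -18200*(-1/22058) - 9189*1/28827 = 9100/11029 - 1021/3203 = 17886691/35325887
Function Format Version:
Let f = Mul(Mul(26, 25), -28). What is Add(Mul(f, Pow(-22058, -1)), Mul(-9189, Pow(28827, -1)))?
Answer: Rational(17886691, 35325887) ≈ 0.50633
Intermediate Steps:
f = -18200 (f = Mul(650, -28) = -18200)
Add(Mul(f, Pow(-22058, -1)), Mul(-9189, Pow(28827, -1))) = Add(Mul(-18200, Pow(-22058, -1)), Mul(-9189, Pow(28827, -1))) = Add(Mul(-18200, Rational(-1, 22058)), Mul(-9189, Rational(1, 28827))) = Add(Rational(9100, 11029), Rational(-1021, 3203)) = Rational(17886691, 35325887)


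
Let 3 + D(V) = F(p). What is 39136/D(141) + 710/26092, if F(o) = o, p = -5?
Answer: -63820677/13046 ≈ -4892.0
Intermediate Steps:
D(V) = -8 (D(V) = -3 - 5 = -8)
39136/D(141) + 710/26092 = 39136/(-8) + 710/26092 = 39136*(-⅛) + 710*(1/26092) = -4892 + 355/13046 = -63820677/13046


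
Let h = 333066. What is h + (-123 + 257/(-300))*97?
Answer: 96315571/300 ≈ 3.2105e+5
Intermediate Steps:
h + (-123 + 257/(-300))*97 = 333066 + (-123 + 257/(-300))*97 = 333066 + (-123 + 257*(-1/300))*97 = 333066 + (-123 - 257/300)*97 = 333066 - 37157/300*97 = 333066 - 3604229/300 = 96315571/300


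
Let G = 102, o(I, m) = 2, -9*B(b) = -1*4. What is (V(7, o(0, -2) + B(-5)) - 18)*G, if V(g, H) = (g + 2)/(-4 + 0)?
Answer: -4131/2 ≈ -2065.5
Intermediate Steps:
B(b) = 4/9 (B(b) = -(-1)*4/9 = -1/9*(-4) = 4/9)
V(g, H) = -1/2 - g/4 (V(g, H) = (2 + g)/(-4) = (2 + g)*(-1/4) = -1/2 - g/4)
(V(7, o(0, -2) + B(-5)) - 18)*G = ((-1/2 - 1/4*7) - 18)*102 = ((-1/2 - 7/4) - 18)*102 = (-9/4 - 18)*102 = -81/4*102 = -4131/2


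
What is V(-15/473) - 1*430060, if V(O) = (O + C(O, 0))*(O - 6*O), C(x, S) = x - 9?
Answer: -96217215265/223729 ≈ -4.3006e+5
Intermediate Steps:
C(x, S) = -9 + x
V(O) = -5*O*(-9 + 2*O) (V(O) = (O + (-9 + O))*(O - 6*O) = (-9 + 2*O)*(-5*O) = -5*O*(-9 + 2*O))
V(-15/473) - 1*430060 = 5*(-15/473)*(9 - (-30)/473) - 1*430060 = 5*(-15*1/473)*(9 - (-30)/473) - 430060 = 5*(-15/473)*(9 - 2*(-15/473)) - 430060 = 5*(-15/473)*(9 + 30/473) - 430060 = 5*(-15/473)*(4287/473) - 430060 = -321525/223729 - 430060 = -96217215265/223729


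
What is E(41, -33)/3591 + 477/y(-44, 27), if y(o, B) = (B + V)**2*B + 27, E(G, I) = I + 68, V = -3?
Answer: 11948/296001 ≈ 0.040365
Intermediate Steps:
E(G, I) = 68 + I
y(o, B) = 27 + B*(-3 + B)**2 (y(o, B) = (B - 3)**2*B + 27 = (-3 + B)**2*B + 27 = B*(-3 + B)**2 + 27 = 27 + B*(-3 + B)**2)
E(41, -33)/3591 + 477/y(-44, 27) = (68 - 33)/3591 + 477/(27 + 27*(-3 + 27)**2) = 35*(1/3591) + 477/(27 + 27*24**2) = 5/513 + 477/(27 + 27*576) = 5/513 + 477/(27 + 15552) = 5/513 + 477/15579 = 5/513 + 477*(1/15579) = 5/513 + 53/1731 = 11948/296001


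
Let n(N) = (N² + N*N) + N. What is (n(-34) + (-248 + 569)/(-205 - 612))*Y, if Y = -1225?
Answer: -2279486125/817 ≈ -2.7901e+6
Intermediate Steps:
n(N) = N + 2*N² (n(N) = (N² + N²) + N = 2*N² + N = N + 2*N²)
(n(-34) + (-248 + 569)/(-205 - 612))*Y = (-34*(1 + 2*(-34)) + (-248 + 569)/(-205 - 612))*(-1225) = (-34*(1 - 68) + 321/(-817))*(-1225) = (-34*(-67) + 321*(-1/817))*(-1225) = (2278 - 321/817)*(-1225) = (1860805/817)*(-1225) = -2279486125/817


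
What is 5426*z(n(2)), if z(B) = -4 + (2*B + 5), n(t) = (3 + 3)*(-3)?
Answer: -189910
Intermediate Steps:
n(t) = -18 (n(t) = 6*(-3) = -18)
z(B) = 1 + 2*B (z(B) = -4 + (5 + 2*B) = 1 + 2*B)
5426*z(n(2)) = 5426*(1 + 2*(-18)) = 5426*(1 - 36) = 5426*(-35) = -189910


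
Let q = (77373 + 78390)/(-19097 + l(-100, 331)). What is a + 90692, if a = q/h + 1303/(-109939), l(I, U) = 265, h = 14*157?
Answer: 412709837014344503/4550676003104 ≈ 90692.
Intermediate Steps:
h = 2198
q = -155763/18832 (q = (77373 + 78390)/(-19097 + 265) = 155763/(-18832) = 155763*(-1/18832) = -155763/18832 ≈ -8.2712)
a = -71059163465/4550676003104 (a = -155763/18832/2198 + 1303/(-109939) = -155763/18832*1/2198 + 1303*(-1/109939) = -155763/41392736 - 1303/109939 = -71059163465/4550676003104 ≈ -0.015615)
a + 90692 = -71059163465/4550676003104 + 90692 = 412709837014344503/4550676003104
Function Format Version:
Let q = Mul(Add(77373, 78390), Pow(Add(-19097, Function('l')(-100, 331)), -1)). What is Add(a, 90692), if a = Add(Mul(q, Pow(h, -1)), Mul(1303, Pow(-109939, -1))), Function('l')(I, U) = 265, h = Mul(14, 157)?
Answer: Rational(412709837014344503, 4550676003104) ≈ 90692.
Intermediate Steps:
h = 2198
q = Rational(-155763, 18832) (q = Mul(Add(77373, 78390), Pow(Add(-19097, 265), -1)) = Mul(155763, Pow(-18832, -1)) = Mul(155763, Rational(-1, 18832)) = Rational(-155763, 18832) ≈ -8.2712)
a = Rational(-71059163465, 4550676003104) (a = Add(Mul(Rational(-155763, 18832), Pow(2198, -1)), Mul(1303, Pow(-109939, -1))) = Add(Mul(Rational(-155763, 18832), Rational(1, 2198)), Mul(1303, Rational(-1, 109939))) = Add(Rational(-155763, 41392736), Rational(-1303, 109939)) = Rational(-71059163465, 4550676003104) ≈ -0.015615)
Add(a, 90692) = Add(Rational(-71059163465, 4550676003104), 90692) = Rational(412709837014344503, 4550676003104)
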